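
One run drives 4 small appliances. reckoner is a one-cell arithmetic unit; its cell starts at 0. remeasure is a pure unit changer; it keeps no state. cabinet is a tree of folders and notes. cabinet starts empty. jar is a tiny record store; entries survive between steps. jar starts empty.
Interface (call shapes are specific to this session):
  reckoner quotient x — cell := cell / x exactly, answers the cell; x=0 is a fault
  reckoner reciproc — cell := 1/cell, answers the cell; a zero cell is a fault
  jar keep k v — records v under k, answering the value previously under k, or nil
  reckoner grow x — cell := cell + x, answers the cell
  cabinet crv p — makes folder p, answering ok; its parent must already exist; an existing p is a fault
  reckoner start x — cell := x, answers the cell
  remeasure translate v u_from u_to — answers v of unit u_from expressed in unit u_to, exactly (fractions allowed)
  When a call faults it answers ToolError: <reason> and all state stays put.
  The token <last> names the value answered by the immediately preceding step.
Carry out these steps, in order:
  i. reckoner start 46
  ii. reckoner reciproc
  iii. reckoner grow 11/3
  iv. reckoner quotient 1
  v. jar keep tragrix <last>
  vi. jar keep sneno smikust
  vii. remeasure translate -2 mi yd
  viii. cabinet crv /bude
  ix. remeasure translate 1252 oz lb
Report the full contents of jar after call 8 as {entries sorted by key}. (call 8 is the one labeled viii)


Do: reckoner start[x='46']
See: 46
Do: reckoner reciproc[]
See: 1/46
Do: reckoner grow[x='11/3']
See: 509/138
Do: reckoner quotient[x='1']
See: 509/138
Do: jar keep[k='tragrix'; v='<last>']
See: nil
Do: jar keep[k='sneno'; v='smikust']
See: nil
Do: remeasure translate[v='-2'; u_from='mi'; u_to='yd']
See: -3520
Do: cabinet crv[p='/bude']
See: ok
Do: remeasure translate[v='1252'; u_from='oz'; u_to='lb']
See: 313/4

Answer: {sneno=smikust, tragrix=509/138}


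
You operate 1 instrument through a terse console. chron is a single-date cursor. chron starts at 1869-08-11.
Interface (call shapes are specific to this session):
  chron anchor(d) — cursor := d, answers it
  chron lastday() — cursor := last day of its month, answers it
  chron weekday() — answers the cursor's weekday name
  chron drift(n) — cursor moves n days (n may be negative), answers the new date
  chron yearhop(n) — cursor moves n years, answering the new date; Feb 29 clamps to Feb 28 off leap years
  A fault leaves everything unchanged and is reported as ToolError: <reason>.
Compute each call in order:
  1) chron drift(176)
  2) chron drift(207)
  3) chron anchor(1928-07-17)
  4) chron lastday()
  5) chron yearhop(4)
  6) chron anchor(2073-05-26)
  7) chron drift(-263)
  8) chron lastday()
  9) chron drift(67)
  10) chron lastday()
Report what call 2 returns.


-> chron drift(n=176)
<- 1870-02-03
-> chron drift(n=207)
<- 1870-08-29
-> chron anchor(d=1928-07-17)
<- 1928-07-17
-> chron lastday()
<- 1928-07-31
-> chron yearhop(n=4)
<- 1932-07-31
-> chron anchor(d=2073-05-26)
<- 2073-05-26
-> chron drift(n=-263)
<- 2072-09-05
-> chron lastday()
<- 2072-09-30
-> chron drift(n=67)
<- 2072-12-06
-> chron lastday()
<- 2072-12-31

Answer: 1870-08-29


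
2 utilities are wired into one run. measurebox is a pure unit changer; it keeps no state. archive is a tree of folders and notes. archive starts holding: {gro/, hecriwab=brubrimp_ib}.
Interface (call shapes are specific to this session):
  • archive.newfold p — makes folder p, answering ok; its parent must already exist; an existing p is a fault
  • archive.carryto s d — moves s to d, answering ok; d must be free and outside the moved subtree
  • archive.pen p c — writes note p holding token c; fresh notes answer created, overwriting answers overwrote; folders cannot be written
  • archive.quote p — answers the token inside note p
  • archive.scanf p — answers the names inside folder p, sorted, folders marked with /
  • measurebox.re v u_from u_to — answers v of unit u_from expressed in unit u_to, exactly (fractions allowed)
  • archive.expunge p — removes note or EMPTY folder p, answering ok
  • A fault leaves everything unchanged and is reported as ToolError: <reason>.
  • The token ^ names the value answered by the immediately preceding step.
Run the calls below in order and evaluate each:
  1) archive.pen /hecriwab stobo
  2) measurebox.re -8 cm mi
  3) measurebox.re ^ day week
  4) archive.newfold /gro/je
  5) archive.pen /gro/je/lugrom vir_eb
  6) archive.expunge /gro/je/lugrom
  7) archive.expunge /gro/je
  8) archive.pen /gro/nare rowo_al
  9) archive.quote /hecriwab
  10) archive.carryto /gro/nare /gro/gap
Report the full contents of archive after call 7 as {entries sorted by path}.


Answer: {gro/, hecriwab=stobo}

Derivation:
==> pen(p=/hecriwab, c=stobo)
<== overwrote
==> re(v=-8, u_from=cm, u_to=mi)
<== -5/100584
==> re(v=^, u_from=day, u_to=week)
<== -5/704088
==> newfold(p=/gro/je)
<== ok
==> pen(p=/gro/je/lugrom, c=vir_eb)
<== created
==> expunge(p=/gro/je/lugrom)
<== ok
==> expunge(p=/gro/je)
<== ok
==> pen(p=/gro/nare, c=rowo_al)
<== created
==> quote(p=/hecriwab)
<== stobo
==> carryto(s=/gro/nare, d=/gro/gap)
<== ok


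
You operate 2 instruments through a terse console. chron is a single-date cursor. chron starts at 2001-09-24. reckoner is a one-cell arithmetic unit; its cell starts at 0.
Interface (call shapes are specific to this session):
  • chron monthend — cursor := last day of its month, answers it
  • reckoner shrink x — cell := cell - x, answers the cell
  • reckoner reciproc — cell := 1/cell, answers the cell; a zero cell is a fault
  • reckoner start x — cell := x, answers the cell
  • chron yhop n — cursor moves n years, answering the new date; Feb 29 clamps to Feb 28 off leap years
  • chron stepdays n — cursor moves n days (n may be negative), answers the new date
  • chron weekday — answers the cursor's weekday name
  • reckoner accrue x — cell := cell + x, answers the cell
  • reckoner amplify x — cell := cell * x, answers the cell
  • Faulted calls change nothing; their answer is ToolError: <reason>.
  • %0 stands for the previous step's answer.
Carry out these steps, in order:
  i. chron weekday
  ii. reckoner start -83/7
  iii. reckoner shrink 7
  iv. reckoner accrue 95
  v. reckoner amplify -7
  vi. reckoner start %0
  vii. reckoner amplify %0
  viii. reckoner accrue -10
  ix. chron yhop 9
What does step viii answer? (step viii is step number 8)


I try chron weekday(), → Monday.
I invoke reckoner start using -83/7, giving -83/7.
I try reckoner shrink using 7, and observe -132/7.
Now I run reckoner accrue using 95, yielding 533/7.
Invoking reckoner amplify using -7, which returns -533.
Invoking reckoner start using %0, and see -533.
Using reckoner amplify using %0, — result: 284089.
I use reckoner accrue using -10, giving 284079.
I call chron yhop using 9, which returns 2010-09-24.

Answer: 284079


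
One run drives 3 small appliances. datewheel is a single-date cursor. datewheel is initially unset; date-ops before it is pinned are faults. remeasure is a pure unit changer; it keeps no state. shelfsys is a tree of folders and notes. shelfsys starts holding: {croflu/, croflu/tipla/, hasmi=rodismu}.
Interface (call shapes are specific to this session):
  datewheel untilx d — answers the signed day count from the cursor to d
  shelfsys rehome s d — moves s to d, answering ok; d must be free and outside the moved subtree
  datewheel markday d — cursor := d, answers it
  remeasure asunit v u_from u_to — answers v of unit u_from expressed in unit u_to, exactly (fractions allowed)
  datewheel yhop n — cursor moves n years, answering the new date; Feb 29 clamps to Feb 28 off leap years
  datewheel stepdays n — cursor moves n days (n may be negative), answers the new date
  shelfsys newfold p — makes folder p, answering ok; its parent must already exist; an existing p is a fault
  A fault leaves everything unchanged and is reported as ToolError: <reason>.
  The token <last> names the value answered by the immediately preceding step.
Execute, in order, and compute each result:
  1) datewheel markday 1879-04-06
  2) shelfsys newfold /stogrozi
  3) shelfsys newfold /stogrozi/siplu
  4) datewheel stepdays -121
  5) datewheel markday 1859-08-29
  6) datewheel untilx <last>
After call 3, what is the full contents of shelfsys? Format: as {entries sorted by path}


Answer: {croflu/, croflu/tipla/, hasmi=rodismu, stogrozi/, stogrozi/siplu/}

Derivation:
# datewheel markday(1879-04-06) == 1879-04-06
# shelfsys newfold(/stogrozi) == ok
# shelfsys newfold(/stogrozi/siplu) == ok
# datewheel stepdays(-121) == 1878-12-06
# datewheel markday(1859-08-29) == 1859-08-29
# datewheel untilx(<last>) == 0


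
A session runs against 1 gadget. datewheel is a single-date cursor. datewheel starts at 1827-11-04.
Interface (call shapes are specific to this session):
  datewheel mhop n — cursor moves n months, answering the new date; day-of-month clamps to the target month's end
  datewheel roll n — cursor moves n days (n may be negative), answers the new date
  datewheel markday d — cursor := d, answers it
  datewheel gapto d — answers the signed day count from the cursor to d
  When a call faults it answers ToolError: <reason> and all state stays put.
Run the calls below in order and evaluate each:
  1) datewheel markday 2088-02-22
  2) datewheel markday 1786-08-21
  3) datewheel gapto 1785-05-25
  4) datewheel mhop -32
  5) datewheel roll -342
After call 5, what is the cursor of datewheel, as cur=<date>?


Answer: cur=1783-01-13

Derivation:
% datewheel markday d→2088-02-22
:: 2088-02-22
% datewheel markday d→1786-08-21
:: 1786-08-21
% datewheel gapto d→1785-05-25
:: -453
% datewheel mhop n→-32
:: 1783-12-21
% datewheel roll n→-342
:: 1783-01-13


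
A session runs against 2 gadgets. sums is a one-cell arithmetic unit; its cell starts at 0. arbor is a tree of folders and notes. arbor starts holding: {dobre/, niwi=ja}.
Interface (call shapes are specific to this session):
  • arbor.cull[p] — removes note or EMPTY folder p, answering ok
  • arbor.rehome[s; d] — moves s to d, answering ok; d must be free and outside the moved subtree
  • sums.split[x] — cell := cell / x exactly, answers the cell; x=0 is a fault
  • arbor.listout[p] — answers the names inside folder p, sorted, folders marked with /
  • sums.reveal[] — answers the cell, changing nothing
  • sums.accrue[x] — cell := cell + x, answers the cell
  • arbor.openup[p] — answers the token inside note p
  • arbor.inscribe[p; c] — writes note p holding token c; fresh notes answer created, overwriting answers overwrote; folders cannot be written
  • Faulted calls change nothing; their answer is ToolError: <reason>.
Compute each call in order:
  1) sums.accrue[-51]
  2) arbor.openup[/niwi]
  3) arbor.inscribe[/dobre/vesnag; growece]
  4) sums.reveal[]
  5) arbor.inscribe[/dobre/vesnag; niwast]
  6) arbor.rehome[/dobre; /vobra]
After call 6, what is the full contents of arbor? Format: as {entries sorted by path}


Answer: {niwi=ja, vobra/, vobra/vesnag=niwast}

Derivation:
-> sums.accrue(x='-51')
<- -51
-> arbor.openup(p='/niwi')
<- ja
-> arbor.inscribe(p='/dobre/vesnag', c='growece')
<- created
-> sums.reveal()
<- -51
-> arbor.inscribe(p='/dobre/vesnag', c='niwast')
<- overwrote
-> arbor.rehome(s='/dobre', d='/vobra')
<- ok


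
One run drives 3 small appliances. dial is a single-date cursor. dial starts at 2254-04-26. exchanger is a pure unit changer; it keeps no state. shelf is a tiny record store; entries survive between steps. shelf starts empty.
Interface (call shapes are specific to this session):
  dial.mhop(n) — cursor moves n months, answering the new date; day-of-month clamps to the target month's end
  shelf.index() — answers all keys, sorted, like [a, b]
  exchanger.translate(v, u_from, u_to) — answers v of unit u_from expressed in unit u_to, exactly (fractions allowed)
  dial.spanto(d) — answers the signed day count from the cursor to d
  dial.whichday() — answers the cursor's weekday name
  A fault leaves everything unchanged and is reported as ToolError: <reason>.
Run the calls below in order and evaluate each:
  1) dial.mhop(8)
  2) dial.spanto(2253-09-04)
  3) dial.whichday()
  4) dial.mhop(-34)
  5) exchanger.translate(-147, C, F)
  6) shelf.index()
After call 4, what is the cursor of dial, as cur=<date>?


Answer: cur=2252-02-26

Derivation:
Act: dial.mhop[8]
Obs: 2254-12-26
Act: dial.spanto[2253-09-04]
Obs: -478
Act: dial.whichday[]
Obs: Tuesday
Act: dial.mhop[-34]
Obs: 2252-02-26
Act: exchanger.translate[-147; C; F]
Obs: -1163/5
Act: shelf.index[]
Obs: []


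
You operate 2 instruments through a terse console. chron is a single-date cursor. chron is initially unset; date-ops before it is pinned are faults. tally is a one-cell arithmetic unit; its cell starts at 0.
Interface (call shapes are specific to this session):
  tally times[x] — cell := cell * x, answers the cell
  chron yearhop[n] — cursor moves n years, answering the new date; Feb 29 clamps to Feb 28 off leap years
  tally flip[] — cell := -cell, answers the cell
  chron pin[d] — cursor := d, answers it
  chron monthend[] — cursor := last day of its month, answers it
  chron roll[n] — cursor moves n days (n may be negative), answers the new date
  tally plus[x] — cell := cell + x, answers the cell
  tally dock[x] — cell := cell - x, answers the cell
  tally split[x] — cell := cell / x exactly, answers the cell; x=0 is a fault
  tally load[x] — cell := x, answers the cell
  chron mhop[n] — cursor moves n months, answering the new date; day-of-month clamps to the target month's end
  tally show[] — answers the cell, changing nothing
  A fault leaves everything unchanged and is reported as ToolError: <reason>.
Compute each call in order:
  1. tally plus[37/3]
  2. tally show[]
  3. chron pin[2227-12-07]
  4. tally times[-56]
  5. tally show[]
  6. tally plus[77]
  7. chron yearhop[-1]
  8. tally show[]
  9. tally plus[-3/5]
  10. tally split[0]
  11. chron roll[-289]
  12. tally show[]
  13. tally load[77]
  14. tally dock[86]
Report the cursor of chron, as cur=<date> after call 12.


Answer: cur=2226-02-21

Derivation:
→ tally plus(x='37/3')
← 37/3
→ tally show()
← 37/3
→ chron pin(d='2227-12-07')
← 2227-12-07
→ tally times(x='-56')
← -2072/3
→ tally show()
← -2072/3
→ tally plus(x='77')
← -1841/3
→ chron yearhop(n='-1')
← 2226-12-07
→ tally show()
← -1841/3
→ tally plus(x='-3/5')
← -9214/15
→ tally split(x='0')
← ToolError: division by zero
→ chron roll(n='-289')
← 2226-02-21
→ tally show()
← -9214/15
→ tally load(x='77')
← 77
→ tally dock(x='86')
← -9


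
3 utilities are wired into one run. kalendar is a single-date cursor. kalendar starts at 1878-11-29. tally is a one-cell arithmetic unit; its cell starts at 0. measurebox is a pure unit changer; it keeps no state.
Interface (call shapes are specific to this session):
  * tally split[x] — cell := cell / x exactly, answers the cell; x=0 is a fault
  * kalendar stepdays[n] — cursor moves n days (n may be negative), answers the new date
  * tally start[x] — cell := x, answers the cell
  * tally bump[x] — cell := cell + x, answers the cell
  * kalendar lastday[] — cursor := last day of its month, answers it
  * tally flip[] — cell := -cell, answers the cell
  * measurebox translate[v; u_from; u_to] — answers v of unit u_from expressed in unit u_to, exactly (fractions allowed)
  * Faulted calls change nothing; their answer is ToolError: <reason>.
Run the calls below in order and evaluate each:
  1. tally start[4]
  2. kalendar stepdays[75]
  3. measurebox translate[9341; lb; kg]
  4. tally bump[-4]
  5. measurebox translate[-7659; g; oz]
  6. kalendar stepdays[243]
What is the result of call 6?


~$ tally start x='4'
:: 4
~$ kalendar stepdays n='75'
:: 1879-02-12
~$ measurebox translate v='9341' u_from='lb' u_to='kg'
:: 423700632817/100000000
~$ tally bump x='-4'
:: 0
~$ measurebox translate v='-7659' u_from='g' u_to='oz'
:: -12254400000/45359237
~$ kalendar stepdays n='243'
:: 1879-10-13

Answer: 1879-10-13


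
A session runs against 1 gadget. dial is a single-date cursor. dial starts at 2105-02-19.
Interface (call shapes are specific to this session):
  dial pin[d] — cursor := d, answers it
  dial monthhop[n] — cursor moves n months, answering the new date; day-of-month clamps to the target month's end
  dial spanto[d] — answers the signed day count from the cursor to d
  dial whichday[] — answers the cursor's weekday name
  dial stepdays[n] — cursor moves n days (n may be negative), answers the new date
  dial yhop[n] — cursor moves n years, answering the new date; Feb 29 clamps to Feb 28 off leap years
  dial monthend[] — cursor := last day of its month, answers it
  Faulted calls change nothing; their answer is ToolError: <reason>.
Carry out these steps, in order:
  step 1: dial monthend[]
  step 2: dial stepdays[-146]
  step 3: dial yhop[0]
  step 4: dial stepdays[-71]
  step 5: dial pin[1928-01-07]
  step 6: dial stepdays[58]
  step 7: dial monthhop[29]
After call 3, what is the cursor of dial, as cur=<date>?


Answer: cur=2104-10-05

Derivation:
! 1. dial monthend() ~> 2105-02-28
! 2. dial stepdays(n→-146) ~> 2104-10-05
! 3. dial yhop(n→0) ~> 2104-10-05
! 4. dial stepdays(n→-71) ~> 2104-07-26
! 5. dial pin(d→1928-01-07) ~> 1928-01-07
! 6. dial stepdays(n→58) ~> 1928-03-05
! 7. dial monthhop(n→29) ~> 1930-08-05


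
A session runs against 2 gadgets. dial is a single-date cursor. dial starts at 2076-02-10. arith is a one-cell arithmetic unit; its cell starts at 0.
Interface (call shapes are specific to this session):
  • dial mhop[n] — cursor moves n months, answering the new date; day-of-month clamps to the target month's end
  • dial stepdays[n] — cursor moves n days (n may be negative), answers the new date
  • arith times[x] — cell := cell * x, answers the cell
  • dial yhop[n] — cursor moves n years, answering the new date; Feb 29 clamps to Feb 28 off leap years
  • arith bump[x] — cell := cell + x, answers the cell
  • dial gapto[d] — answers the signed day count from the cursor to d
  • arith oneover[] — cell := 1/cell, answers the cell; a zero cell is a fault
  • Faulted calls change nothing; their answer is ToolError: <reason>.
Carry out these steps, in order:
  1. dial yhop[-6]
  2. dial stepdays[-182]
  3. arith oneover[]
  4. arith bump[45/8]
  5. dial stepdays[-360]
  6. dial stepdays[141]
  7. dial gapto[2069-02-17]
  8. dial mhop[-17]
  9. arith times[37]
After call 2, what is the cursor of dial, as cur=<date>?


Answer: cur=2069-08-12

Derivation:
Invoking dial yhop on n: -6, — result: 2070-02-10.
Now I run dial stepdays on n: -182, which returns 2069-08-12.
I call arith oneover, giving ToolError: reciprocal of zero.
I run arith bump on x: 45/8: 45/8.
Now I run dial stepdays on n: -360, giving 2068-08-17.
Next I call dial stepdays on n: 141, and see 2069-01-05.
Next I call dial gapto on d: 2069-02-17, which returns 43.
Then dial mhop on n: -17, giving 2067-08-05.
I invoke arith times on x: 37, yielding 1665/8.


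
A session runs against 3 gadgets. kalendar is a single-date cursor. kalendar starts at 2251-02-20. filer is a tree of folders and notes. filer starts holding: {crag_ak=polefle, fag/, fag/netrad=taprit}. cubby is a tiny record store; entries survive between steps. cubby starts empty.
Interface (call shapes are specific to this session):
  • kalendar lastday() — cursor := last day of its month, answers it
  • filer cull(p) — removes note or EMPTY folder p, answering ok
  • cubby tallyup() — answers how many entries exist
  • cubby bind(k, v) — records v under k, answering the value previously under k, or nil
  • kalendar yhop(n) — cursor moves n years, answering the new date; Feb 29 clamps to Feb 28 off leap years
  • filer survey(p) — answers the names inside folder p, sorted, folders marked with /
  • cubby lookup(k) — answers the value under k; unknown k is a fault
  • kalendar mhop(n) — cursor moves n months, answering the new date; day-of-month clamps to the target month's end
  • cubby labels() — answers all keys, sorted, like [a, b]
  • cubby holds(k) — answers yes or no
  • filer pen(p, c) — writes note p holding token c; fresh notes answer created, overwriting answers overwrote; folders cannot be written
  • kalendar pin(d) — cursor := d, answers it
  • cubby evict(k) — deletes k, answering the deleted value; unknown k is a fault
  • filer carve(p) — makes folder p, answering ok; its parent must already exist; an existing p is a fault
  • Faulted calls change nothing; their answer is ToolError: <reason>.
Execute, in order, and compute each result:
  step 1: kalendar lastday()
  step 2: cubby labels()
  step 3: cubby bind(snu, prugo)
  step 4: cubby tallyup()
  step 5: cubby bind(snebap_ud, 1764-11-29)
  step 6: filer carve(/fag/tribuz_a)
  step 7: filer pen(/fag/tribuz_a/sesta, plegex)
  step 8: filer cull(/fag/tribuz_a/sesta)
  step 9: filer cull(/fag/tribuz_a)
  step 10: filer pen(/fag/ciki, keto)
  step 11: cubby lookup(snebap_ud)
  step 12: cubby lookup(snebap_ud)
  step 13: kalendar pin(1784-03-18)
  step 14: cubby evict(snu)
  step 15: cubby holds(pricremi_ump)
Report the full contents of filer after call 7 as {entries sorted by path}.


Answer: {crag_ak=polefle, fag/, fag/netrad=taprit, fag/tribuz_a/, fag/tribuz_a/sesta=plegex}

Derivation:
·→ kalendar lastday()
·← 2251-02-28
·→ cubby labels()
·← []
·→ cubby bind(snu, prugo)
·← nil
·→ cubby tallyup()
·← 1
·→ cubby bind(snebap_ud, 1764-11-29)
·← nil
·→ filer carve(/fag/tribuz_a)
·← ok
·→ filer pen(/fag/tribuz_a/sesta, plegex)
·← created
·→ filer cull(/fag/tribuz_a/sesta)
·← ok
·→ filer cull(/fag/tribuz_a)
·← ok
·→ filer pen(/fag/ciki, keto)
·← created
·→ cubby lookup(snebap_ud)
·← 1764-11-29
·→ cubby lookup(snebap_ud)
·← 1764-11-29
·→ kalendar pin(1784-03-18)
·← 1784-03-18
·→ cubby evict(snu)
·← prugo
·→ cubby holds(pricremi_ump)
·← no


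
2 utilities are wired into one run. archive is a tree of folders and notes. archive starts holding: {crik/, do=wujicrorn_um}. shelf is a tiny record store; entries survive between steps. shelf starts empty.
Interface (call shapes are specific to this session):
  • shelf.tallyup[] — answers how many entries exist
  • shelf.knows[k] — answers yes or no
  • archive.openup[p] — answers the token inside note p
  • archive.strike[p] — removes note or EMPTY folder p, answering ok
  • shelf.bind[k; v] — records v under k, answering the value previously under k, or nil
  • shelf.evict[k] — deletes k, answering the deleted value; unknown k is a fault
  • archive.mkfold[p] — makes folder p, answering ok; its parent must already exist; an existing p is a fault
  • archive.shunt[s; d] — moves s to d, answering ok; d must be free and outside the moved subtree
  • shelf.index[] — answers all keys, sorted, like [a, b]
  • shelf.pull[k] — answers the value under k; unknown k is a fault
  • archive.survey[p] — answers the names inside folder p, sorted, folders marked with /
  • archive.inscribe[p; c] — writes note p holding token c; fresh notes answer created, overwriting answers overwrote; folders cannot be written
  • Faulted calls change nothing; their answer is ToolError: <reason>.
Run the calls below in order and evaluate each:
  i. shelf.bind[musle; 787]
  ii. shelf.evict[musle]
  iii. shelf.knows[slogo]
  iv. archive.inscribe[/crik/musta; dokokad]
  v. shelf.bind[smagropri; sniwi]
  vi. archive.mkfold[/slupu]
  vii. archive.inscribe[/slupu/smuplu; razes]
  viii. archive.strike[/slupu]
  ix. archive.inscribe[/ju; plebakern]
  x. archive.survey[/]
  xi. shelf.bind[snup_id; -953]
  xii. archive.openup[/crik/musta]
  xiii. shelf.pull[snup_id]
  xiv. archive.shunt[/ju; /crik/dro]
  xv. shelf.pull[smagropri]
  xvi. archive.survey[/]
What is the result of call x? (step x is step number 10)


Answer: [crik/, do, ju, slupu/]

Derivation:
Invoking shelf.bind using musle, 787, which returns nil.
I run shelf.evict using musle, which returns 787.
Now I run shelf.knows using slogo, yielding no.
Now I run archive.inscribe using /crik/musta, dokokad, which returns created.
Calling shelf.bind using smagropri, sniwi, and observe nil.
Calling archive.mkfold using /slupu: ok.
I call archive.inscribe using /slupu/smuplu, razes, giving created.
Now I run archive.strike using /slupu, which returns ToolError: not empty.
I try archive.inscribe using /ju, plebakern, — result: created.
I invoke archive.survey using /, and see [crik/, do, ju, slupu/].
Then shelf.bind using snup_id, -953, giving nil.
Using archive.openup using /crik/musta, and see dokokad.
I call shelf.pull using snup_id: -953.
I use archive.shunt using /ju, /crik/dro, yielding ok.
Invoking shelf.pull using smagropri, → sniwi.
I run archive.survey using /, yielding [crik/, do, slupu/].


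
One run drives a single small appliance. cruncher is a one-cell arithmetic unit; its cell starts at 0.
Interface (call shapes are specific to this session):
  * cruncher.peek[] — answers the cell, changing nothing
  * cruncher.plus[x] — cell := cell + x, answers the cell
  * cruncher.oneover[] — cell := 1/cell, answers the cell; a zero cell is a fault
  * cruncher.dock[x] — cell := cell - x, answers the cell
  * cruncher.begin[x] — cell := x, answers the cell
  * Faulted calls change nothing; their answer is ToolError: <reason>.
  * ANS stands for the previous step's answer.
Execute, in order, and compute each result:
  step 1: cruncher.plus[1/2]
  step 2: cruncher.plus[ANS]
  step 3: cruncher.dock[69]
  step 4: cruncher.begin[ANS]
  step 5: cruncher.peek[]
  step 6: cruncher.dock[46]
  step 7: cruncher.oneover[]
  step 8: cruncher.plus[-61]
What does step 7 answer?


Answer: -1/114

Derivation:
I try plus(1/2), → 1/2.
Now I run plus(ANS), — result: 1.
Invoking dock(69), → -68.
Then begin(ANS), yielding -68.
I try peek, yielding -68.
I call dock(46), and see -114.
Calling oneover, yielding -1/114.
I call plus(-61), which returns -6955/114.


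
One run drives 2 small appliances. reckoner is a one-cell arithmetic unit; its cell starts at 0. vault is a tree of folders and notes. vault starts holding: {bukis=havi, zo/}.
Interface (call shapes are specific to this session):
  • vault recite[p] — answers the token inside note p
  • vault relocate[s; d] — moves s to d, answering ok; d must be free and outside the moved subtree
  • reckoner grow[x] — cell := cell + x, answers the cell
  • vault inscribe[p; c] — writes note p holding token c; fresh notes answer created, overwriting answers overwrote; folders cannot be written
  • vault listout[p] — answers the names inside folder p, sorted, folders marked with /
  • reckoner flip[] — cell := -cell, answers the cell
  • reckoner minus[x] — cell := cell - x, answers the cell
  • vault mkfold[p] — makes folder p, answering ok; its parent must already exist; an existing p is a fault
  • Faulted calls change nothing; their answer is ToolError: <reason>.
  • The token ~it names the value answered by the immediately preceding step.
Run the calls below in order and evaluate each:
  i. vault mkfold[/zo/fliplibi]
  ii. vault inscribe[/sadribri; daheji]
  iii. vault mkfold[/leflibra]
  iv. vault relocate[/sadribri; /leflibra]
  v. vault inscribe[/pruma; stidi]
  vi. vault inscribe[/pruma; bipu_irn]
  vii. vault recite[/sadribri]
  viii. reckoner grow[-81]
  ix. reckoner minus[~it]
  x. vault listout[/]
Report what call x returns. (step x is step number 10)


Answer: [bukis, leflibra/, pruma, sadribri, zo/]

Derivation:
Act: vault mkfold[p: /zo/fliplibi]
Obs: ok
Act: vault inscribe[p: /sadribri; c: daheji]
Obs: created
Act: vault mkfold[p: /leflibra]
Obs: ok
Act: vault relocate[s: /sadribri; d: /leflibra]
Obs: ToolError: exists
Act: vault inscribe[p: /pruma; c: stidi]
Obs: created
Act: vault inscribe[p: /pruma; c: bipu_irn]
Obs: overwrote
Act: vault recite[p: /sadribri]
Obs: daheji
Act: reckoner grow[x: -81]
Obs: -81
Act: reckoner minus[x: ~it]
Obs: 0
Act: vault listout[p: /]
Obs: [bukis, leflibra/, pruma, sadribri, zo/]


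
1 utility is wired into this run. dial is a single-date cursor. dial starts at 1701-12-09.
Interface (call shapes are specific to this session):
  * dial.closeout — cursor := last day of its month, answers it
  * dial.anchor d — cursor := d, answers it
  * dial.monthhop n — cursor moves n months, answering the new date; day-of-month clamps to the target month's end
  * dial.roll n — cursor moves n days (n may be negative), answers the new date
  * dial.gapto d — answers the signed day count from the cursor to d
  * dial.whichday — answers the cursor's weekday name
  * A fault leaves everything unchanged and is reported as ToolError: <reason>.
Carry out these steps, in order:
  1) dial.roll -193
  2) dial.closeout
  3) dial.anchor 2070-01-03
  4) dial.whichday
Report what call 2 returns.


Answer: 1701-05-31

Derivation:
Step: dial.roll[n→-193]
Result: 1701-05-30
Step: dial.closeout[]
Result: 1701-05-31
Step: dial.anchor[d→2070-01-03]
Result: 2070-01-03
Step: dial.whichday[]
Result: Friday


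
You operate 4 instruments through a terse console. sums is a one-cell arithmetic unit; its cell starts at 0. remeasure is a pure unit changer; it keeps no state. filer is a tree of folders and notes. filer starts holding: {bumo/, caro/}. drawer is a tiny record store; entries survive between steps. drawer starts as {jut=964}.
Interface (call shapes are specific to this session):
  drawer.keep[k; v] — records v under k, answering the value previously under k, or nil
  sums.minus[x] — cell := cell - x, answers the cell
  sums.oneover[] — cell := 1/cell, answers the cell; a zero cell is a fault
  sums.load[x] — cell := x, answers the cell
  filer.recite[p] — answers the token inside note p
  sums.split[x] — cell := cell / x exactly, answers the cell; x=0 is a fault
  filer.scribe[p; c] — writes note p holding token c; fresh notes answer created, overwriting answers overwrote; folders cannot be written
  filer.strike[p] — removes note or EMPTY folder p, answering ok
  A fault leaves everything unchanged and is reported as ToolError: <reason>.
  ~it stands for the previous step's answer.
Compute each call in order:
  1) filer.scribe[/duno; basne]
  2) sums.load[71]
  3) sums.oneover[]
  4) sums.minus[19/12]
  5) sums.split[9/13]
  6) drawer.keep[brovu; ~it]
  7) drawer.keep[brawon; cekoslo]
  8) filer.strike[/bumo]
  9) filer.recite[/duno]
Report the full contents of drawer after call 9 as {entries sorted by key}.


> scribe p='/duno' c='basne'
= created
> load x='71'
= 71
> oneover
= 1/71
> minus x='19/12'
= -1337/852
> split x='9/13'
= -17381/7668
> keep k='brovu' v='~it'
= nil
> keep k='brawon' v='cekoslo'
= nil
> strike p='/bumo'
= ok
> recite p='/duno'
= basne

Answer: {brawon=cekoslo, brovu=-17381/7668, jut=964}


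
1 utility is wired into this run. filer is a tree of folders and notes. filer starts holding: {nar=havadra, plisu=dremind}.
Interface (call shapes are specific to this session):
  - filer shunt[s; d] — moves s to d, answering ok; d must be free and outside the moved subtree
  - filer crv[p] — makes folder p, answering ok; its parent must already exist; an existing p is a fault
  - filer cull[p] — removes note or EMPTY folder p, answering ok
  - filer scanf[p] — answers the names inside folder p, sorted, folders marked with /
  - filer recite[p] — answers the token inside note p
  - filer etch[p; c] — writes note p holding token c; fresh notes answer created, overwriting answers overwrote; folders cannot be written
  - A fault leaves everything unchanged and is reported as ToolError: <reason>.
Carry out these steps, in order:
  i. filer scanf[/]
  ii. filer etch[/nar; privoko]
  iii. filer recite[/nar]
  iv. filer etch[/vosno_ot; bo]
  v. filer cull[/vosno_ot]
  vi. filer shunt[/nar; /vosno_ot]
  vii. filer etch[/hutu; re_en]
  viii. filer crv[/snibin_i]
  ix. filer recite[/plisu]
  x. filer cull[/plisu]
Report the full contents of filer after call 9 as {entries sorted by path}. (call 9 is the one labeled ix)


Answer: {hutu=re_en, plisu=dremind, snibin_i/, vosno_ot=privoko}

Derivation:
# filer scanf(p: /) : [nar, plisu]
# filer etch(p: /nar, c: privoko) : overwrote
# filer recite(p: /nar) : privoko
# filer etch(p: /vosno_ot, c: bo) : created
# filer cull(p: /vosno_ot) : ok
# filer shunt(s: /nar, d: /vosno_ot) : ok
# filer etch(p: /hutu, c: re_en) : created
# filer crv(p: /snibin_i) : ok
# filer recite(p: /plisu) : dremind
# filer cull(p: /plisu) : ok


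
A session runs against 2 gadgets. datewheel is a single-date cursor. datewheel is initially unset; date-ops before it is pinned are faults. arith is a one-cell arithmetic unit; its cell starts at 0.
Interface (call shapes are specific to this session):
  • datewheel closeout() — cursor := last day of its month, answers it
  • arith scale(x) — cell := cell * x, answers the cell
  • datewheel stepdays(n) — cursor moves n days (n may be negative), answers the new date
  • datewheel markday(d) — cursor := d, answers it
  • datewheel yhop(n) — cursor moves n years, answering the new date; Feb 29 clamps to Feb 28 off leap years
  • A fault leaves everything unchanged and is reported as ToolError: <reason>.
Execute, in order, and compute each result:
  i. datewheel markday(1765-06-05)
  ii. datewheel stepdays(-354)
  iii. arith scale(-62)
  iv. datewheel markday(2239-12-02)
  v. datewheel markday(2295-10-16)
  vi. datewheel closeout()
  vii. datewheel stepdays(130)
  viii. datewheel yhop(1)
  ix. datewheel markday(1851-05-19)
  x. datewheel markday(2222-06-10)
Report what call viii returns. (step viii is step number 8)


Answer: 2297-03-09

Derivation:
·→ datewheel markday(1765-06-05)
·← 1765-06-05
·→ datewheel stepdays(-354)
·← 1764-06-16
·→ arith scale(-62)
·← 0
·→ datewheel markday(2239-12-02)
·← 2239-12-02
·→ datewheel markday(2295-10-16)
·← 2295-10-16
·→ datewheel closeout()
·← 2295-10-31
·→ datewheel stepdays(130)
·← 2296-03-09
·→ datewheel yhop(1)
·← 2297-03-09
·→ datewheel markday(1851-05-19)
·← 1851-05-19
·→ datewheel markday(2222-06-10)
·← 2222-06-10


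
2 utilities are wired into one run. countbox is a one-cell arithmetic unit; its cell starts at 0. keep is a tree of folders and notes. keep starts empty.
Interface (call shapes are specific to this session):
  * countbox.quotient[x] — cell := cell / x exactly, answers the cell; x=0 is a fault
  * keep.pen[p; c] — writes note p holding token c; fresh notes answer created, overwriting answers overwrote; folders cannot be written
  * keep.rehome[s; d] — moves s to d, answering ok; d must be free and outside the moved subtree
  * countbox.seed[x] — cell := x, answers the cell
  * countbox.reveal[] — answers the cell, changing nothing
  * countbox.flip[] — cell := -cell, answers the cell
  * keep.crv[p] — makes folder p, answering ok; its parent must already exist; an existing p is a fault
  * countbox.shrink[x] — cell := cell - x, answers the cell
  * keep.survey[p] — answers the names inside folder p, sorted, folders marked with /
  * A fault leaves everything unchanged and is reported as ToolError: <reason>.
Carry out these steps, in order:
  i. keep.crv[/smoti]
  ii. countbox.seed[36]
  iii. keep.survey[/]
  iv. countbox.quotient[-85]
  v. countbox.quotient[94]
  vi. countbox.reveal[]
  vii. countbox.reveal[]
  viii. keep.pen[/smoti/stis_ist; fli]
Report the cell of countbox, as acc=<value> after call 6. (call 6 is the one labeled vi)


Answer: acc=-18/3995

Derivation:
[in] keep.crv p='/smoti'
  ok
[in] countbox.seed x='36'
  36
[in] keep.survey p='/'
  [smoti/]
[in] countbox.quotient x='-85'
  -36/85
[in] countbox.quotient x='94'
  -18/3995
[in] countbox.reveal
  -18/3995
[in] countbox.reveal
  -18/3995
[in] keep.pen p='/smoti/stis_ist' c='fli'
  created


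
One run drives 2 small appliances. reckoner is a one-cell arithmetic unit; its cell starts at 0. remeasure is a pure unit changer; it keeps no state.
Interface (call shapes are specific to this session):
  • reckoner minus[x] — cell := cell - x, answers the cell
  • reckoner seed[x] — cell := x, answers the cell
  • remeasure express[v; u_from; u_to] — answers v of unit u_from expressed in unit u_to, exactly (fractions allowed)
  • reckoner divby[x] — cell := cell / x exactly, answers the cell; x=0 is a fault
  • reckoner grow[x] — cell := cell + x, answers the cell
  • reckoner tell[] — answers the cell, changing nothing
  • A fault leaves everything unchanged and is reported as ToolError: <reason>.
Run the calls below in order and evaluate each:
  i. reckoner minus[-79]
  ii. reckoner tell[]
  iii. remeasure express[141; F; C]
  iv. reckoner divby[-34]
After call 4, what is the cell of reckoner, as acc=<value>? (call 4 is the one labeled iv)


Calling reckoner minus on -79, → 79.
I invoke reckoner tell(), which returns 79.
Now I run remeasure express on 141, F, C, giving 545/9.
Calling reckoner divby on -34: -79/34.

Answer: acc=-79/34


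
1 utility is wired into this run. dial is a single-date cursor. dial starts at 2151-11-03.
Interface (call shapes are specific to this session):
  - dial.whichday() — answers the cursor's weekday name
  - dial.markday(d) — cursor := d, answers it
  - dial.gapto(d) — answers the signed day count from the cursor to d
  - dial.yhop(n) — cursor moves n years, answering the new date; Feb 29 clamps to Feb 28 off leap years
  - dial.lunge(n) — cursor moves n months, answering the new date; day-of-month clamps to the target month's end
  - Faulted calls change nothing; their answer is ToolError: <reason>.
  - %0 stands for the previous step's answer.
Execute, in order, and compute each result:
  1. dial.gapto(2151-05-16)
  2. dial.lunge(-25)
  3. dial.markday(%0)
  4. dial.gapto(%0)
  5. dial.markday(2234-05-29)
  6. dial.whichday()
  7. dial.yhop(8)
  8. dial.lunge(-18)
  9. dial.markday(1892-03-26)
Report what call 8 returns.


>>> dial.gapto d=2151-05-16
  -171
>>> dial.lunge n=-25
  2149-10-03
>>> dial.markday d=%0
  2149-10-03
>>> dial.gapto d=%0
  0
>>> dial.markday d=2234-05-29
  2234-05-29
>>> dial.whichday
  Thursday
>>> dial.yhop n=8
  2242-05-29
>>> dial.lunge n=-18
  2240-11-29
>>> dial.markday d=1892-03-26
  1892-03-26

Answer: 2240-11-29


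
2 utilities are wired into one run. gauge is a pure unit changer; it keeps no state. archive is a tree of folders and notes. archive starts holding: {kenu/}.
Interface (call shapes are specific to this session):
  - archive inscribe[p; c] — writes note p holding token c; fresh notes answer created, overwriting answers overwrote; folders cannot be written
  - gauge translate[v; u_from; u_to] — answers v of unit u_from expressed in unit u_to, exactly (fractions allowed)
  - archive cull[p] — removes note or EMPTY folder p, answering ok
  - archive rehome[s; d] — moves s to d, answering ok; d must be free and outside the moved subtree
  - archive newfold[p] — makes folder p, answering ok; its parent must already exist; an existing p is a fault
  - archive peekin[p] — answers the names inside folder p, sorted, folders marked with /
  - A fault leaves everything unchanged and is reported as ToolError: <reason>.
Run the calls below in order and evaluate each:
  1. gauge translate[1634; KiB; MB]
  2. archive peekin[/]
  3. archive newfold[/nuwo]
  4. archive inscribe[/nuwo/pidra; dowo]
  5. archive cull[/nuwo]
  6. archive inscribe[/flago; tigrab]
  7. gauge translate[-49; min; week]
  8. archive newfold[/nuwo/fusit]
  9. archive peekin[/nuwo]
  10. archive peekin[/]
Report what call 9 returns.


-> gauge translate(1634, KiB, MB)
<- 26144/15625
-> archive peekin(/)
<- [kenu/]
-> archive newfold(/nuwo)
<- ok
-> archive inscribe(/nuwo/pidra, dowo)
<- created
-> archive cull(/nuwo)
<- ToolError: not empty
-> archive inscribe(/flago, tigrab)
<- created
-> gauge translate(-49, min, week)
<- -7/1440
-> archive newfold(/nuwo/fusit)
<- ok
-> archive peekin(/nuwo)
<- [fusit/, pidra]
-> archive peekin(/)
<- [flago, kenu/, nuwo/]

Answer: [fusit/, pidra]
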